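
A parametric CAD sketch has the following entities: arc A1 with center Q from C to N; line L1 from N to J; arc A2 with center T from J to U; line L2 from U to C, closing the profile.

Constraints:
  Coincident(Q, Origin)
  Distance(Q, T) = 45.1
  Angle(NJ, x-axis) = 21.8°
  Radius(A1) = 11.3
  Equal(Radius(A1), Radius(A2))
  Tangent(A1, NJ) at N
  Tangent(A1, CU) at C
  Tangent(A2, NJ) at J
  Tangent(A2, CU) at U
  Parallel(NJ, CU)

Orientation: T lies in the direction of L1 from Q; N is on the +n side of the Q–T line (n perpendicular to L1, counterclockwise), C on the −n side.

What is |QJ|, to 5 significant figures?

46.494

The slot axis is L1's direction at 21.8°, so u = (cos 21.8°, sin 21.8°) = (0.92849, 0.37137) and n = (−sin 21.8°, cos 21.8°) = (-0.37137, 0.92849). Q is at the origin and T lies 45.1 along u from Q, so T = 45.1·u = (41.875, 16.749). Tangency of A1 to both parallel lines with radius 11.3 puts N and C at Q ± 11.3·n: N = (-4.1965, 10.492), C = (4.1965, -10.492). Equal radii place J and U the same way about T: J = T + 11.3·n = (37.678, 27.241), U = T − 11.3·n = (46.071, 6.2568). Then |QJ| = |J − Q| = 46.494.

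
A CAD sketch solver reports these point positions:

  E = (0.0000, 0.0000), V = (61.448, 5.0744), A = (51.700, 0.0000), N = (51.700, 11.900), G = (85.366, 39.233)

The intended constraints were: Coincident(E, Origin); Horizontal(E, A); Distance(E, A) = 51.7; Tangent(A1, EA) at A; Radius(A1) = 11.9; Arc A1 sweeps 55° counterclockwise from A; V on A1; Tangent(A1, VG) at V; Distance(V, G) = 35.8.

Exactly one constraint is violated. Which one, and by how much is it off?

Distance(V, G) = 35.8 — off by 5.90.

E = (0.00, 0.00) ✓; E.y = 0.00, A.y = 0.00 ✓; |EA| = 51.70 ✓; ∠(NA, AE) = 90.00° ✓; |NA| = 11.90 ✓; bearing(N→V) − bearing(N→A) = 55.00° ✓; |NV| = 11.90 ✓; ∠(NV, VG) = 90.00° ✓; |VG| = 41.70 ✗.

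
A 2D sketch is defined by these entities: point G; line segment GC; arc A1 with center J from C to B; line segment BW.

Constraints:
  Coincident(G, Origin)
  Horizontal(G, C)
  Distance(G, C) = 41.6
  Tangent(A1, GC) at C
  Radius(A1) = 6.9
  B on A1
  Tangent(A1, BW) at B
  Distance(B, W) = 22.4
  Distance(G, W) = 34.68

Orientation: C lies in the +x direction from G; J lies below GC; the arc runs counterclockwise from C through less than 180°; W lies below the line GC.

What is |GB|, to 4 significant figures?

35.65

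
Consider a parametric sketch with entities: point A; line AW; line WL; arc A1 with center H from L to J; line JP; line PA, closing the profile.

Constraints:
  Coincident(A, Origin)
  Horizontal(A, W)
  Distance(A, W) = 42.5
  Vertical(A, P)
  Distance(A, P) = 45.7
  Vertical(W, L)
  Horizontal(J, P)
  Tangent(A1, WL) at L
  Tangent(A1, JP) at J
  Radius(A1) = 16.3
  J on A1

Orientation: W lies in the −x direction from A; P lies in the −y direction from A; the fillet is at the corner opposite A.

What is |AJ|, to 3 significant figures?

52.7

The virtual corner opposite A is at (-42.5, -45.7). The tangent condition forces HL to be normal to WL and the tangent condition forces HJ to be normal to JP, with radius 16.3, so the center H sits 16.3 in from both sides at H = (-26.2, -29.4). That places the tangent points at L = (-42.5, -29.4) on WL and J = (-26.2, -45.7) on JP. Then |AJ| = |J − A| = 52.7.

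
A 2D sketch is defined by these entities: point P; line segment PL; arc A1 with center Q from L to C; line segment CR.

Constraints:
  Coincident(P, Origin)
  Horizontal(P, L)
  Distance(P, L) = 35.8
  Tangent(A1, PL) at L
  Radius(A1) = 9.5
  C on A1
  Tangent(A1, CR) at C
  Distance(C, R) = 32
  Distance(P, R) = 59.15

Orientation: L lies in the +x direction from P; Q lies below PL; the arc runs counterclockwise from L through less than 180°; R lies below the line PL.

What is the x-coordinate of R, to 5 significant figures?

41.201

Checks: P = (0.00, 0.00) ✓; |QL| = 9.500 ✓; |QC| = 9.500 ✓; ∠(QC, CR) = 90.00° ✓; |CR| = 32.00 ✓; |PR| = 59.15 ✓.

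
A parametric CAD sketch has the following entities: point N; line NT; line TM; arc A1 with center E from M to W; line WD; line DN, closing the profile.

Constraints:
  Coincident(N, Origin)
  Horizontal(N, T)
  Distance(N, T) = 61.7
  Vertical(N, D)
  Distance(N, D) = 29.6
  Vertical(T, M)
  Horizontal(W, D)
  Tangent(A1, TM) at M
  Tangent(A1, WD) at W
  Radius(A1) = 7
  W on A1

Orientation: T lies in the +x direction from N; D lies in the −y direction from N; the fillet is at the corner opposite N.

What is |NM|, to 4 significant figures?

65.71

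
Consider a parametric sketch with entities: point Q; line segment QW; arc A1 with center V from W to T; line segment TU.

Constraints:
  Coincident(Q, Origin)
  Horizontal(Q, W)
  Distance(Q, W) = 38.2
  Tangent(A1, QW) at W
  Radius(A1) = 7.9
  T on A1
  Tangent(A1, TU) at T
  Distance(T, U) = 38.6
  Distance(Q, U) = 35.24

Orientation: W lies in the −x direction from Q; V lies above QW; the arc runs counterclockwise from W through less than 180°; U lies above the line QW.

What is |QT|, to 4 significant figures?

32.02

Q is at the origin; QW is horizontal with |QW| = 38.2 and W on the −x side, so W = (-38.20, 0.000). Tangency of A1 to QW means the radius VW is perpendicular to QW, so V = W + (0, 7.9) = (-38.20, 7.900). Since VT ⟂ TU (tangency), |VU| = √(7.9² + 38.6²) = 39.40 regardless of where T sits on A1. So U lies on both circle(Q, 35.24) and circle(V, 39.40); the above-QW intersection is U = (-8.795, 34.12). T is the foot of the tangent from U: T = (-31.87, 3.178).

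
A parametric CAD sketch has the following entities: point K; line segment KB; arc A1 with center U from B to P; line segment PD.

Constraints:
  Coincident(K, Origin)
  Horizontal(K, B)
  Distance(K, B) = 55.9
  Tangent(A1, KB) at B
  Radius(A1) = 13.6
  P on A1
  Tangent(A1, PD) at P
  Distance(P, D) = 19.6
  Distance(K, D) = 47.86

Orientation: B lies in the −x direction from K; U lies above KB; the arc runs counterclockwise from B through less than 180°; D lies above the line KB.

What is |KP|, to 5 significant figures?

43.932

Checks: |KB| = 55.90 ✓; |UP| = 13.60 ✓; ∠(UP, PD) = 90.00° ✓; |PD| = 19.60 ✓; |KD| = 47.86 ✓.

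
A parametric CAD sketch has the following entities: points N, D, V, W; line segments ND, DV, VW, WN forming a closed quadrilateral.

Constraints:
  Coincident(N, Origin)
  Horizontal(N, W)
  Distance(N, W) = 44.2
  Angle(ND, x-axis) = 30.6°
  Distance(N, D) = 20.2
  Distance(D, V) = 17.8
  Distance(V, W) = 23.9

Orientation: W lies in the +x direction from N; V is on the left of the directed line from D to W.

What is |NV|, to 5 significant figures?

37.971

Checks: |DV| = 17.80 ✓; |VW| = 23.90 ✓.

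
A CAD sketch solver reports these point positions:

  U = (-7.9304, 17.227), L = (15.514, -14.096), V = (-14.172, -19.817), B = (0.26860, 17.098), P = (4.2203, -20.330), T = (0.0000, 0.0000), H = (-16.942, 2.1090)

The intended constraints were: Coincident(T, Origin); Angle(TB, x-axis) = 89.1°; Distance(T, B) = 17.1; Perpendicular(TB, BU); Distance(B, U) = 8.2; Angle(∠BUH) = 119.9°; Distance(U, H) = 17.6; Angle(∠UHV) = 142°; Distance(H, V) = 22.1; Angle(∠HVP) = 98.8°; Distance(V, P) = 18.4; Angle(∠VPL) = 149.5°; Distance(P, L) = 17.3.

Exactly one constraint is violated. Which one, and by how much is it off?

Distance(P, L) = 17.3 — off by 4.40.

T = (0.00, 0.00) ✓; TB at 89.10° ✓; |TB| = 17.10 ✓; ∠(TB, BU) = 90.00° ✓; |BU| = 8.200 ✓; ∠BUH = 119.9° ✓; |UH| = 17.60 ✓; ∠UHV = 142.0° ✓; |HV| = 22.10 ✓; ∠HVP = 98.80° ✓; |VP| = 18.40 ✓; ∠VPL = 149.5° ✓; |PL| = 12.90 ✗.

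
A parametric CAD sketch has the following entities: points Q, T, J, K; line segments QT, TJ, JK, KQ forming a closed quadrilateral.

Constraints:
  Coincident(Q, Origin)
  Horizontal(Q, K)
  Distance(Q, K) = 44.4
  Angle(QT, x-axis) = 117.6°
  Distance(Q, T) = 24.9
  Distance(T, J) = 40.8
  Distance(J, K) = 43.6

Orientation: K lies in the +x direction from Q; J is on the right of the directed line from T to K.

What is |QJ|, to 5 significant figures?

16.202

Checks: |TJ| = 40.80 ✓; |JK| = 43.60 ✓.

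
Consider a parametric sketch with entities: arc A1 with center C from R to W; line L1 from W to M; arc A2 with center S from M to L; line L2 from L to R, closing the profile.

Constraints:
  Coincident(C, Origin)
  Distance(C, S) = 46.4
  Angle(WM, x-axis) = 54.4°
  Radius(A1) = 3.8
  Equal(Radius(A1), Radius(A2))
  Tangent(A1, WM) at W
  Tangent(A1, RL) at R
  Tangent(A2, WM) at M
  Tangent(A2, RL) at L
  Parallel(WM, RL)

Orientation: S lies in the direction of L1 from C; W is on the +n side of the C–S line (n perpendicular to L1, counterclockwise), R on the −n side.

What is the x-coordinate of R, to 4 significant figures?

3.090

The slot axis is L1's direction at 54.4°, so u = (cos 54.4°, sin 54.4°) = (0.5821, 0.8131) and n = (−sin 54.4°, cos 54.4°) = (-0.8131, 0.5821). C is at the origin and S lies 46.4 along u from C, so S = 46.4·u = (27.01, 37.73). Tangency of A1 to both parallel lines with radius 3.8 puts W and R at C ± 3.8·n: W = (-3.090, 2.212), R = (3.090, -2.212). So R.x = 3.090.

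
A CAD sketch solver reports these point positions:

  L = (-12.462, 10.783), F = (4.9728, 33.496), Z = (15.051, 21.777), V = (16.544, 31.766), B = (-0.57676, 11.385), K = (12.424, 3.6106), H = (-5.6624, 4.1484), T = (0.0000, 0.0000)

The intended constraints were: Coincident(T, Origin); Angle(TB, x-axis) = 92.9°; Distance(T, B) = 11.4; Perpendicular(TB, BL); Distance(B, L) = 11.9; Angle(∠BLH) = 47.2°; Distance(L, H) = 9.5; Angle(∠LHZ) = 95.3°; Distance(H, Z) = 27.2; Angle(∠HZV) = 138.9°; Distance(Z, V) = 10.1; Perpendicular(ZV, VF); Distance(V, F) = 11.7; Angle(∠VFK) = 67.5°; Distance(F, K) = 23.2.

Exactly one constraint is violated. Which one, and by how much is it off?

Distance(F, K) = 23.2 — off by 7.60.

T = (0.00, 0.00) ✓; TB at 92.90° ✓; |TB| = 11.40 ✓; ∠(TB, BL) = 90.00° ✓; |BL| = 11.90 ✓; ∠BLH = 47.20° ✓; |LH| = 9.500 ✓; ∠LHZ = 95.30° ✓; |HZ| = 27.20 ✓; ∠HZV = 138.9° ✓; |ZV| = 10.10 ✓; ∠(ZV, VF) = 90.00° ✓; |VF| = 11.70 ✓; ∠VFK = 67.50° ✓; |FK| = 30.80 ✗.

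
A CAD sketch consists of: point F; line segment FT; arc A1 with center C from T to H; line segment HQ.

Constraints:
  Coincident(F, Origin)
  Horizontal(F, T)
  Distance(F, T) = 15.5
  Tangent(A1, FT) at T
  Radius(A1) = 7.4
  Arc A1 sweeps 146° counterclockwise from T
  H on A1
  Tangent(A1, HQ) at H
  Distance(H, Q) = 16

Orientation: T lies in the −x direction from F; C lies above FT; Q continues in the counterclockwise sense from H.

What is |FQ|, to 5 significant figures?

33.345

On A1, T sits at bearing -90° from C; a 146° counterclockwise sweep puts H at bearing 56°, so H = C + 7.4·(cos 56°, sin 56°) = (-11.362, 13.535). The tangent condition forces CH to be normal to HQ, so HQ runs along (−sin 56°, cos 56°); with |HQ| = 16.0, Q = (-24.627, 22.482). Then |FQ| = |Q − F| = 33.345.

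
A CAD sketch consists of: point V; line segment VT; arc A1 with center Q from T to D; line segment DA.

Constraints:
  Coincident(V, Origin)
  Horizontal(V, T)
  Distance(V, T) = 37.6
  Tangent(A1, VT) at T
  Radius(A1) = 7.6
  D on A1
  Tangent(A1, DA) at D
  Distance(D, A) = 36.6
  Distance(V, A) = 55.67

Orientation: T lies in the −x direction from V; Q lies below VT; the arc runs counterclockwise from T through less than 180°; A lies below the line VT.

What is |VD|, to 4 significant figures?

45.91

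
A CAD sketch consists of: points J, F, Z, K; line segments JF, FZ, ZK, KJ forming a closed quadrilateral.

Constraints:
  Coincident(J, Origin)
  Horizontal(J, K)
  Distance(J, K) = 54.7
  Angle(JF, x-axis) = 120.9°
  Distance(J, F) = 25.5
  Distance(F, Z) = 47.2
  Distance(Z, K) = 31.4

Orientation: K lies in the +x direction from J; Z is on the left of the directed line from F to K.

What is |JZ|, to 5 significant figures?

41.487

Checks: |FZ| = 47.20 ✓; |ZK| = 31.40 ✓.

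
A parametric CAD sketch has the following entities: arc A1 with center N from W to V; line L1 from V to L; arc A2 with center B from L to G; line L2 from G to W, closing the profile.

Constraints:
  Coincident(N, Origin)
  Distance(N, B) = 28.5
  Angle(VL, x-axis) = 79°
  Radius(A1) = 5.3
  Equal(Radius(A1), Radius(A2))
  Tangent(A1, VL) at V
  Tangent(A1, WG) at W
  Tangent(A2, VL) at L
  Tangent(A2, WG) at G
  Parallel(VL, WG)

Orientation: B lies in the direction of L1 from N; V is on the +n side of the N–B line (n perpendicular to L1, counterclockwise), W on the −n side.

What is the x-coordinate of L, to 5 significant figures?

0.23543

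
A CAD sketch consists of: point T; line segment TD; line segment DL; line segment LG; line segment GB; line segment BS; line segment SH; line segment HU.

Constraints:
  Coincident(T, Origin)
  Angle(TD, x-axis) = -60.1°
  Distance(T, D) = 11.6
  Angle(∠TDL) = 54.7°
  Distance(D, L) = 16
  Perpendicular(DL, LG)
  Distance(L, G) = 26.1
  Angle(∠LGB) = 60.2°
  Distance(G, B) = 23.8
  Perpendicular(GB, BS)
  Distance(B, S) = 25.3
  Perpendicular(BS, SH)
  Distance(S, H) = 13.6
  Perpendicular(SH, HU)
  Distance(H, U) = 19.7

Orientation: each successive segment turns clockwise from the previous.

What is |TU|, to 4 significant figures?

7.441

The perpendicularity gives SH at right angles to BS, so SH runs at 144.8°; with |SH| = 13.6, H = (-13.94, -9.119). The perpendicularity gives HU at right angles to SH, so HU runs at 54.80°; with |HU| = 19.7, U = (-2.583, 6.978). Then |TU| = |U − T| = 7.441.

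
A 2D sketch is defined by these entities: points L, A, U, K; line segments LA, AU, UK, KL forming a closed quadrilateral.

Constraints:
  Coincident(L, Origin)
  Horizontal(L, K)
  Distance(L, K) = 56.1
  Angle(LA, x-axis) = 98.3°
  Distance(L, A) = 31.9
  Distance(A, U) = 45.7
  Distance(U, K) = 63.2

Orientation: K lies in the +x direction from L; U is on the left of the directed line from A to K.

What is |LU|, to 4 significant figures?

66.85

L is at the origin; LK is horizontal with |LK| = 56.1 and K in +x, so K = (56.1, 0). LA runs at 98.3° with |LA| = 31.9, so A = (-4.605, 31.57). U is determined by |AU| = 45.7 and |UK| = 63.2 together: it lies at the intersection of circle(A, 45.7) and circle(K, 63.2). With |AK| = 68.42, the foot of the radical line on AK is 20.28 from A and the perpendicular offset is √(45.7² − 20.28²) = 40.95. Taking the left-of-AK solution: U = (32.28, 58.54).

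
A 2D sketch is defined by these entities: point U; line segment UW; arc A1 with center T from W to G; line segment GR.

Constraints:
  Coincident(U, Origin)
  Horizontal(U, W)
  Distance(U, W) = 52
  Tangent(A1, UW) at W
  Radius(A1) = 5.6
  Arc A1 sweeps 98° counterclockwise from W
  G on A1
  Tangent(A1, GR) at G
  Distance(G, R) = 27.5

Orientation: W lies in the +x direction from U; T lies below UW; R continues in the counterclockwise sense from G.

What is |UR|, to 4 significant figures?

60.48

On A1, W sits at bearing 90° from T; a 98° counterclockwise sweep puts G at bearing 188°, so G = T + 5.6·(cos 188°, sin 188°) = (46.45, -6.379). The tangent condition forces TG to be normal to GR, so GR runs along (−sin 188°, cos 188°); with |GR| = 27.5, R = (50.28, -33.61). Then |UR| = |R − U| = 60.48.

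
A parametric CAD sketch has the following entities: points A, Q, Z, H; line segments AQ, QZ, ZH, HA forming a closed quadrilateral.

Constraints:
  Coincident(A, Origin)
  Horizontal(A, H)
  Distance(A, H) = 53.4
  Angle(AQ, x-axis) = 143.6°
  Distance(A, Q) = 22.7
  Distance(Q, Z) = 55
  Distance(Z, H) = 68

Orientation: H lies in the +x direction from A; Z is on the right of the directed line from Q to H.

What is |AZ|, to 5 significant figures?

39.195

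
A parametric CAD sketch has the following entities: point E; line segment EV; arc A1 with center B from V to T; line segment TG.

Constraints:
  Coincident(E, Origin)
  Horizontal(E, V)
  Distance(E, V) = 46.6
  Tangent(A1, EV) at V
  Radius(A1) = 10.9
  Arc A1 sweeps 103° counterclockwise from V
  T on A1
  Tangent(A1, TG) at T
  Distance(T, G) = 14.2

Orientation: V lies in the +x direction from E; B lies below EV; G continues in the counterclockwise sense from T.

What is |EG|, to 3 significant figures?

47.7

On A1, V sits at bearing 90° from B; a 103° counterclockwise sweep puts T at bearing 193°, so T = B + 10.9·(cos 193°, sin 193°) = (36.0, -13.4). Since A1 is tangent to TG there, BT ⟂ TG, so TG runs along (−sin 193°, cos 193°); with |TG| = 14.2, G = (39.2, -27.2). Then |EG| = |G − E| = 47.7.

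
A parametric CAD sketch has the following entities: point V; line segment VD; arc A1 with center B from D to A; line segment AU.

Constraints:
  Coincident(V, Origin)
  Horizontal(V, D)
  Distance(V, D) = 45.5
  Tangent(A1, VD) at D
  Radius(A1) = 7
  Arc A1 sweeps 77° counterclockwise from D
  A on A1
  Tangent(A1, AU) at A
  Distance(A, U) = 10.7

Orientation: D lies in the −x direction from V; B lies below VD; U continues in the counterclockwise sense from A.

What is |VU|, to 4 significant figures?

56.98

V is at the origin; VD is horizontal with |VD| = 45.5 and D on the −x side, so D = (-45.50, 0.000). The tangent condition forces BD to be normal to VD, so B = D + (0, -7) = (-45.50, -7.000). On A1, D sits at bearing 90° from B; a 77° counterclockwise sweep puts A at bearing 167°, so A = B + 7.0·(cos 167°, sin 167°) = (-52.32, -5.425). A1 meets AU tangentially, so BA is at right angles to AU, so AU runs along (−sin 167°, cos 167°); with |AU| = 10.7, U = (-54.73, -15.85). Then |VU| = |U − V| = 56.98.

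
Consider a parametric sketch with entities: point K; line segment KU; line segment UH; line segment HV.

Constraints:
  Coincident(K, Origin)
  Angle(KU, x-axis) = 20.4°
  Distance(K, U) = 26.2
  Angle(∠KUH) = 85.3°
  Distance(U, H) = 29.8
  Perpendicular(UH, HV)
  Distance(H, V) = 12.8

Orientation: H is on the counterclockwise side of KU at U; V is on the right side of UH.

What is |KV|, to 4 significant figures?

47.74

K is at the origin; KU runs at 20.4° with length 26.2, so U = 26.2·(cos 20.4°, sin 20.4°) = (24.56, 9.133). ∠KUH = 85.3°, so UH runs at 20.4° + (180° − 85.3°) = 115.1° from the x-axis; with |UH| = 29.8, H = U + 29.8·(cos 115.1°, sin 115.1°) = (11.92, 36.12). UH ⟂ HV; with |HV| = 12.8 on the right of UH, V = H + 12.8·(0.9056, 0.4242) = (23.51, 41.55). Then |KV| = |V − K| = 47.74.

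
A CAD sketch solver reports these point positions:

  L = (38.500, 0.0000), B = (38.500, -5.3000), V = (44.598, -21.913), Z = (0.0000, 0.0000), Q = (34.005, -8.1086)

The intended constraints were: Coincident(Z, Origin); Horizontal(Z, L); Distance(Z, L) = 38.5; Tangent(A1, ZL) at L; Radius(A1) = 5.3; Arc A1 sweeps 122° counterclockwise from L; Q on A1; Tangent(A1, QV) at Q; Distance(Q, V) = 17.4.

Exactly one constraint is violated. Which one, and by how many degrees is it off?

Tangent(A1, QV) at Q — off by 5.50°.

Z = (0.00, 0.00) ✓; Z.y = 0.00, L.y = 0.00 ✓; |ZL| = 38.50 ✓; ∠(BL, LZ) = 90.00° ✓; |BL| = 5.300 ✓; bearing(B→Q) − bearing(B→L) = 122.0° ✓; |BQ| = 5.300 ✓; ∠(BQ, QV) = 84.50° ✗; |QV| = 17.40 ✓.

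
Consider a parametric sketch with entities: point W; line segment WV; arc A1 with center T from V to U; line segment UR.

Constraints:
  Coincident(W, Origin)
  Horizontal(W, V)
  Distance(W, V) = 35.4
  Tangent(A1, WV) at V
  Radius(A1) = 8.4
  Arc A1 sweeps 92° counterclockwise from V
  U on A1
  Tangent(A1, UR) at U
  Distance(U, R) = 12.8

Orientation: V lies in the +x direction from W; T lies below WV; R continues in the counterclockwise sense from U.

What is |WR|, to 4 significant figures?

34.86

W is at the origin; WV is horizontal with |WV| = 35.4 and V on the +x side, so V = (35.40, 0.000). Since A1 is tangent to WV there, TV ⟂ WV, so T = V + (0, -8.4) = (35.40, -8.400). On A1, V sits at bearing 90° from T; a 92° counterclockwise sweep puts U at bearing 182°, so U = T + 8.4·(cos 182°, sin 182°) = (27.01, -8.693). Tangency of A1 to UR means the radius TU is perpendicular to UR, so UR runs along (−sin 182°, cos 182°); with |UR| = 12.8, R = (27.45, -21.49). Then |WR| = |R − W| = 34.86.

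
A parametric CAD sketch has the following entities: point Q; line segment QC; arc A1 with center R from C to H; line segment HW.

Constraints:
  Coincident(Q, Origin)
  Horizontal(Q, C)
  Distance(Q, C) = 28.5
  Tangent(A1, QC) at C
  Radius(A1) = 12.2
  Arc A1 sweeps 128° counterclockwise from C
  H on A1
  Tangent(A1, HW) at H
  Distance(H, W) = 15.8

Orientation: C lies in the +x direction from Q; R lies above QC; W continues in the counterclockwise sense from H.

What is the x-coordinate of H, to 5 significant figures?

38.114

Q is at the origin; Q and C share the same y with |QC| = 28.5 and C on the +x side, so C = (28.500, 0.0000). The tangent condition forces RC to be normal to QC, so R = C + (0, 12.2) = (28.500, 12.200). On A1, C sits at bearing -90° from R; a 128° counterclockwise sweep puts H at bearing 38°, so H = R + 12.2·(cos 38°, sin 38°) = (38.114, 19.711). So H.x = 38.114.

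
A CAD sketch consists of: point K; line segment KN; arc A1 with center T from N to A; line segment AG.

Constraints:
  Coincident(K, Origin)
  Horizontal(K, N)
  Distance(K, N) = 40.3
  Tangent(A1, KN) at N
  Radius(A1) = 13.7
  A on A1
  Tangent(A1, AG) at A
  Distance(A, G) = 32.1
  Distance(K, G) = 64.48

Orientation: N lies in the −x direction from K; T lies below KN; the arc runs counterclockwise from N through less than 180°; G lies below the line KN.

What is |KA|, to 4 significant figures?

56.26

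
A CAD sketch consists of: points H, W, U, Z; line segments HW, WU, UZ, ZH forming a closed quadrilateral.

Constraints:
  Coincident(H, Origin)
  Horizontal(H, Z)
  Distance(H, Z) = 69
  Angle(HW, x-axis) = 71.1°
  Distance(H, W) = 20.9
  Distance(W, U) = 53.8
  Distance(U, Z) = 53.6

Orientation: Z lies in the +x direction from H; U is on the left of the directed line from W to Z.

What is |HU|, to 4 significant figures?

71.72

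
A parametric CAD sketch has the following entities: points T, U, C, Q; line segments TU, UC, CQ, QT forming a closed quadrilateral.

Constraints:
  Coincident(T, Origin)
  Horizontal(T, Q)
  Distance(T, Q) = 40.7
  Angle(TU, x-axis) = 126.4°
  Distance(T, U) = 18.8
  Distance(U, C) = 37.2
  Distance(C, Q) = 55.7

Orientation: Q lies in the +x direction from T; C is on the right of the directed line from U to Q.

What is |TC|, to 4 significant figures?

24.41

T is at the origin; T and Q share the same y with |TQ| = 40.7 and Q in +x, so Q = (40.7, 0). TU runs at 126.4° with |TU| = 18.8, so U = (-11.16, 15.13). C is determined by |UC| = 37.2 and |CQ| = 55.7 together: it lies at the intersection of circle(U, 37.2) and circle(Q, 55.7). With |UQ| = 54.02, the foot of the radical line on UQ is 11.10 from U and the perpendicular offset is √(37.2² − 11.10²) = 35.50. Taking the right-of-UQ solution: C = (-10.44, -22.06).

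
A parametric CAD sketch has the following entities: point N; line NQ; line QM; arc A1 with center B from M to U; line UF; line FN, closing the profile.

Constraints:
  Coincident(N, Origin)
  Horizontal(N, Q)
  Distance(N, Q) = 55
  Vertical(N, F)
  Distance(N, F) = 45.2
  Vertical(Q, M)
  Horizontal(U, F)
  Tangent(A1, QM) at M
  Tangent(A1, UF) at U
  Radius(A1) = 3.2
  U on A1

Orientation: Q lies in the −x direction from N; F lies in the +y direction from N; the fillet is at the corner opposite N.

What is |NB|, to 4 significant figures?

66.69

N is at the origin; NQ is horizontal with |NQ| = 55.0 and Q on the −x side, so Q = (-55.00, 0.000). N and F share the same x with |NF| = 45.2 and F on the +y side, so F = (0.000, 45.20). The virtual corner opposite N is at (-55.00, 45.20). The tangent condition forces BM to be normal to QM and tangency of A1 to UF means the radius BU is perpendicular to UF, with radius 3.2, so the center B sits 3.2 in from both sides at B = (-51.80, 42.00). Then |NB| = |B − N| = 66.69.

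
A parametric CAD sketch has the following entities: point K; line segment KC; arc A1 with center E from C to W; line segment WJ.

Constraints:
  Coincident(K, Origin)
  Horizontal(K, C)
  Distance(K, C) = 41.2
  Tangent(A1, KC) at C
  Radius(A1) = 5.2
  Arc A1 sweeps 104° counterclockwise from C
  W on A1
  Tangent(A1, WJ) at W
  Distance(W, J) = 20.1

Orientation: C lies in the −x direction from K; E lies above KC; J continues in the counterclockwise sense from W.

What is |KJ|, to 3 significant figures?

48.5

K is at the origin; KC is horizontal with |KC| = 41.2 and C on the −x side, so C = (-41.2, 0.00). The tangent condition forces EC to be normal to KC, so E = C + (0, 5.2) = (-41.2, 5.20). On A1, C sits at bearing -90° from E; a 104° counterclockwise sweep puts W at bearing 14°, so W = E + 5.2·(cos 14°, sin 14°) = (-36.2, 6.46). Since A1 is tangent to WJ there, EW ⟂ WJ, so WJ runs along (−sin 14°, cos 14°); with |WJ| = 20.1, J = (-41.0, 26.0). Then |KJ| = |J − K| = 48.5.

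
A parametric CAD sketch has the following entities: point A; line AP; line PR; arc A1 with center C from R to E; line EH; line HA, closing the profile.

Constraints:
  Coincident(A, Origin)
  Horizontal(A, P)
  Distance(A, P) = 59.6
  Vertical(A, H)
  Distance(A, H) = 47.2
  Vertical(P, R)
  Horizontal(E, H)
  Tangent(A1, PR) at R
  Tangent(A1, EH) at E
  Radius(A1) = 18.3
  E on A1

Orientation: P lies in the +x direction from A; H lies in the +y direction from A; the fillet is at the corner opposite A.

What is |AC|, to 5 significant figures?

50.407

A is at the origin; A and P share the same y with |AP| = 59.6 and P on the +x side, so P = (59.600, 0.0000). A and H share the same x with |AH| = 47.2 and H on the +y side, so H = (0.0000, 47.200). The virtual corner opposite A is at (59.600, 47.200). A1 meets PR tangentially, so CR is at right angles to PR and tangency of A1 to EH means the radius CE is perpendicular to EH, with radius 18.3, so the center C sits 18.3 in from both sides at C = (41.300, 28.900). Then |AC| = |C − A| = 50.407.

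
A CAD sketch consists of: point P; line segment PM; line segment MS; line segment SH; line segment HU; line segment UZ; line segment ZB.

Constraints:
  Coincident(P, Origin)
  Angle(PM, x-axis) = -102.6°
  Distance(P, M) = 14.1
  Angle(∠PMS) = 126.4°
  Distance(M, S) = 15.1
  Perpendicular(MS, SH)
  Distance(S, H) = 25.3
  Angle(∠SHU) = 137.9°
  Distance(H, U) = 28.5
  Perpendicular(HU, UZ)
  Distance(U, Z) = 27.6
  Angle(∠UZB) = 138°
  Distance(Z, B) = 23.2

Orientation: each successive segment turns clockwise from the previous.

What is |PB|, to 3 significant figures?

19.6

The perpendicularity gives UZ at right angles to HU, so UZ runs at -18.3°; with |UZ| = 27.6, Z = (8.05, 21.7). ∠UZB = 138.0° gives ZB at -60.3° from the x-axis; with |ZB| = 23.2, B = (19.5, 1.53). Then |PB| = |B − P| = 19.6.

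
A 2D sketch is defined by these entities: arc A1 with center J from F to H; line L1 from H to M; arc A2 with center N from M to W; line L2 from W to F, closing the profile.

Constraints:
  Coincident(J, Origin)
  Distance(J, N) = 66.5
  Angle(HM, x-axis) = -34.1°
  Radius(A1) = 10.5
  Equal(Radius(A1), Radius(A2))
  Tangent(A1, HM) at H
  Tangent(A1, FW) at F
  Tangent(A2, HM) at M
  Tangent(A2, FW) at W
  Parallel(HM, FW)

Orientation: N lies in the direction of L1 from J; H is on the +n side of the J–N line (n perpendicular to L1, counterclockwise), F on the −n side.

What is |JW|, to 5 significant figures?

67.324

Tangency of A1 to both parallel lines with radius 10.5 puts H and F at J ± 10.5·n: H = (5.8867, 8.6946), F = (-5.8867, -8.6946). Equal radii place M and W the same way about N: M = N + 10.5·n = (60.953, -28.588), W = N − 10.5·n = (49.179, -45.977). Then |JW| = |W − J| = 67.324.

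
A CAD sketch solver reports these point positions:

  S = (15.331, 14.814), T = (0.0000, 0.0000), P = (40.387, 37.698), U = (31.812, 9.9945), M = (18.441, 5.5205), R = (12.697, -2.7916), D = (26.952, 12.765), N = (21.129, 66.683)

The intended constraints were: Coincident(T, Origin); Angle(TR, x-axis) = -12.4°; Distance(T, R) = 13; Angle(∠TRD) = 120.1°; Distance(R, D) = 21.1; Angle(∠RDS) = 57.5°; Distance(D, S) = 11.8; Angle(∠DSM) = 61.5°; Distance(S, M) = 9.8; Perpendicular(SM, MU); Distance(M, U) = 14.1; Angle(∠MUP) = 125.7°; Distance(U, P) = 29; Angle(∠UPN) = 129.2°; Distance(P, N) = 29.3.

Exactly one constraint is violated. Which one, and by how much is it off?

Distance(P, N) = 29.3 — off by 5.50.

T = (0.00, 0.00) ✓; TR at -12.40° ✓; |TR| = 13.00 ✓; ∠TRD = 120.1° ✓; |RD| = 21.10 ✓; ∠RDS = 57.50° ✓; |DS| = 11.80 ✓; ∠DSM = 61.50° ✓; |SM| = 9.800 ✓; ∠(SM, MU) = 90.00° ✓; |MU| = 14.10 ✓; ∠MUP = 125.7° ✓; |UP| = 29.00 ✓; ∠UPN = 129.2° ✓; |PN| = 34.80 ✗.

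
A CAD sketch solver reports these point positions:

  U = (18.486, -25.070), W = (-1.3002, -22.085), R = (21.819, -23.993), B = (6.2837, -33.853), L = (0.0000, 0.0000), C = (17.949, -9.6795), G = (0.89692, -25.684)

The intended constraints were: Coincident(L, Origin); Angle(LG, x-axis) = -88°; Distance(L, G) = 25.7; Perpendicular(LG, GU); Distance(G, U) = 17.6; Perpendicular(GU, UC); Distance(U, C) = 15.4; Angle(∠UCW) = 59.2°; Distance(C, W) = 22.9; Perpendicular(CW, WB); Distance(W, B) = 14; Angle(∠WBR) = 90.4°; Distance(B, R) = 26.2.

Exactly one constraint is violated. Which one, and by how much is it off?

Distance(B, R) = 26.2 — off by 7.80.

L = (0.00, 0.00) ✓; LG at -88.00° ✓; |LG| = 25.70 ✓; ∠(LG, GU) = 90.00° ✓; |GU| = 17.60 ✓; ∠(GU, UC) = 90.00° ✓; |UC| = 15.40 ✓; ∠UCW = 59.20° ✓; |CW| = 22.90 ✓; ∠(CW, WB) = 90.00° ✓; |WB| = 14.00 ✓; ∠WBR = 90.40° ✓; |BR| = 18.40 ✗.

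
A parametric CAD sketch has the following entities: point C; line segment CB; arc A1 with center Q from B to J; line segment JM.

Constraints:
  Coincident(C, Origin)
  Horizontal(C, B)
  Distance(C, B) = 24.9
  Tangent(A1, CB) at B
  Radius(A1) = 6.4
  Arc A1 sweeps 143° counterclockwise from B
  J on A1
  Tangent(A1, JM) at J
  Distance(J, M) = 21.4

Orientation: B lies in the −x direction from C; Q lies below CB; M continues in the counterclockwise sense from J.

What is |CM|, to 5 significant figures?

27.034

On A1, B sits at bearing 90° from Q; a 143° counterclockwise sweep puts J at bearing 233°, so J = Q + 6.4·(cos 233°, sin 233°) = (-28.752, -11.511). A1 meets JM tangentially, so QJ is at right angles to JM, so JM runs along (−sin 233°, cos 233°); with |JM| = 21.4, M = (-11.661, -24.390). Then |CM| = |M − C| = 27.034.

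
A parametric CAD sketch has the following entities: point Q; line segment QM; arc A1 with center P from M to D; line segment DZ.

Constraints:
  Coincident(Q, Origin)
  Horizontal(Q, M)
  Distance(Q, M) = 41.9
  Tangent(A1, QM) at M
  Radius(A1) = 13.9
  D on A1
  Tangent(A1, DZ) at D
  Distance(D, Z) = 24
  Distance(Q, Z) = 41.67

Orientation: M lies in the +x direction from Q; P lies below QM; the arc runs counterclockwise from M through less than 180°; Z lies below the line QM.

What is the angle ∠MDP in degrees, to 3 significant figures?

51.0°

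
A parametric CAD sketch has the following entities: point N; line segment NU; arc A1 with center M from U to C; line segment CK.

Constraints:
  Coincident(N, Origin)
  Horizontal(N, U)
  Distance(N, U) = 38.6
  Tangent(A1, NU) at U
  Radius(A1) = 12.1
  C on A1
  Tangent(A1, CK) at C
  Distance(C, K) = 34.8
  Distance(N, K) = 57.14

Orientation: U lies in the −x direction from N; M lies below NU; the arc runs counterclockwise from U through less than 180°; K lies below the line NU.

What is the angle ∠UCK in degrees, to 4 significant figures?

119.3°

N is at the origin; NU is horizontal with |NU| = 38.6 and U on the −x side, so U = (-38.60, 0.000). Tangency of A1 to NU means the radius MU is perpendicular to NU, so M = U + (0, -12.1) = (-38.60, -12.10). Since MC ⟂ CK (tangency), |MK| = √(12.1² + 34.8²) = 36.84 regardless of where C sits on A1. So K lies on both circle(N, 57.14) and circle(M, 36.84); the below-NU intersection is K = (-30.82, -48.11). C is the foot of the tangent from K: C = (-48.93, -18.40).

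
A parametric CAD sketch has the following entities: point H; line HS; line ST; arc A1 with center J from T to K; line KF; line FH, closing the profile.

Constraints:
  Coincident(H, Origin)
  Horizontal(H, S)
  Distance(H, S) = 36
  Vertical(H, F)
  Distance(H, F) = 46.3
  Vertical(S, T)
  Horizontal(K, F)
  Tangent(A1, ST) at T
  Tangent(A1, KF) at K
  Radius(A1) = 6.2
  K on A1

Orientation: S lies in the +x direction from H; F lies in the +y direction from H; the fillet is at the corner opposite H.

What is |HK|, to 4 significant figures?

55.06

H is at the origin; H and S share the same y with |HS| = 36.0 and S on the +x side, so S = (36.00, 0.000). H and F share the same x with |HF| = 46.3 and F on the +y side, so F = (0.000, 46.30). The virtual corner opposite H is at (36.00, 46.30). Tangency of A1 to ST means the radius JT is perpendicular to ST and tangency of A1 to KF means the radius JK is perpendicular to KF, with radius 6.2, so the center J sits 6.2 in from both sides at J = (29.80, 40.10). That places the tangent points at T = (36.00, 40.10) on ST and K = (29.80, 46.30) on KF. Then |HK| = |K − H| = 55.06.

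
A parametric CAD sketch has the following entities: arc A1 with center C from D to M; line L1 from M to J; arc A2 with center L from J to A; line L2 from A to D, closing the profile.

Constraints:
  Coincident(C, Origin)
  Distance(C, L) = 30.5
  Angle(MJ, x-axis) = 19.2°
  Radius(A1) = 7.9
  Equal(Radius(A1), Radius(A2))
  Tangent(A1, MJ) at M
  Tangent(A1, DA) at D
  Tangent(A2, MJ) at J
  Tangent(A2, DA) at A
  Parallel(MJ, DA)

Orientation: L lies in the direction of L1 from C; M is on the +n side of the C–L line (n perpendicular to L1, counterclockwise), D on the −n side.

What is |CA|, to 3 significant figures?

31.5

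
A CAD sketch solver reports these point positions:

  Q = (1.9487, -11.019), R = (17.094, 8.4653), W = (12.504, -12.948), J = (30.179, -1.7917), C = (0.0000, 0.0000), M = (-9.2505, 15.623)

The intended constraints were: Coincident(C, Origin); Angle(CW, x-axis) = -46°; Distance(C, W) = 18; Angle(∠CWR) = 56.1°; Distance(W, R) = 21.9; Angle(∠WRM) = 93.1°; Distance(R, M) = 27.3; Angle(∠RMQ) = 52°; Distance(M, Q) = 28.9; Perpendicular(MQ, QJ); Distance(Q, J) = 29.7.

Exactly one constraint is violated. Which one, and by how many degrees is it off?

Perpendicular(MQ, QJ) — off by 4.70°.

C = (0.00, 0.00) ✓; CW at -46.00° ✓; |CW| = 18.00 ✓; ∠CWR = 56.10° ✓; |WR| = 21.90 ✓; ∠WRM = 93.10° ✓; |RM| = 27.30 ✓; ∠RMQ = 52.00° ✓; |MQ| = 28.90 ✓; ∠(MQ, QJ) = 85.30° ✗; |QJ| = 29.70 ✓.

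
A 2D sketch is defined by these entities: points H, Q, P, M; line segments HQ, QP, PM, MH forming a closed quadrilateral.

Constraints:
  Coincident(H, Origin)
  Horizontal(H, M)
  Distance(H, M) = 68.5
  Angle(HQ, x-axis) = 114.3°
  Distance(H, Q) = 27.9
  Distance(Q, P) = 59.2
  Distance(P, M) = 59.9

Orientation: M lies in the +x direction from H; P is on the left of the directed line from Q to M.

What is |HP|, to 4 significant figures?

67.01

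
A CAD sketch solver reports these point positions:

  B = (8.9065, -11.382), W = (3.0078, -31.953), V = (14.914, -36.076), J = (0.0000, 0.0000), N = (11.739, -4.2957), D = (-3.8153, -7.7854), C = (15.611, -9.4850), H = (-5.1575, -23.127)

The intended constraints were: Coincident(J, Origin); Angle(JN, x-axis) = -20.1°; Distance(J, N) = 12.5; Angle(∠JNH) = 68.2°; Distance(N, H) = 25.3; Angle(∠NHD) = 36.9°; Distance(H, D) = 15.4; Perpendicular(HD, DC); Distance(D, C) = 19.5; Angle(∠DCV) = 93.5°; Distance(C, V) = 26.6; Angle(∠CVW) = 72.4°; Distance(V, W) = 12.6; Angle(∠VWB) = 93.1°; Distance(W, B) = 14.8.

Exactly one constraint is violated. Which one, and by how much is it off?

Distance(W, B) = 14.8 — off by 6.60.

J = (0.00, 0.00) ✓; JN at -20.10° ✓; |JN| = 12.50 ✓; ∠JNH = 68.20° ✓; |NH| = 25.30 ✓; ∠NHD = 36.90° ✓; |HD| = 15.40 ✓; ∠(HD, DC) = 90.00° ✓; |DC| = 19.50 ✓; ∠DCV = 93.50° ✓; |CV| = 26.60 ✓; ∠CVW = 72.40° ✓; |VW| = 12.60 ✓; ∠VWB = 93.10° ✓; |WB| = 21.40 ✗.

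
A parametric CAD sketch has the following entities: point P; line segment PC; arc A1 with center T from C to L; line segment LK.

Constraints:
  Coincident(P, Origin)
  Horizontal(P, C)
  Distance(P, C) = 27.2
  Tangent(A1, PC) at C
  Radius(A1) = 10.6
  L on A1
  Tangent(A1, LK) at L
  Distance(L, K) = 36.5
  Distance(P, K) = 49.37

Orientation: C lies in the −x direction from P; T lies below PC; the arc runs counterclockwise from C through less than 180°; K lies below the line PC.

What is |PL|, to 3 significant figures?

39.6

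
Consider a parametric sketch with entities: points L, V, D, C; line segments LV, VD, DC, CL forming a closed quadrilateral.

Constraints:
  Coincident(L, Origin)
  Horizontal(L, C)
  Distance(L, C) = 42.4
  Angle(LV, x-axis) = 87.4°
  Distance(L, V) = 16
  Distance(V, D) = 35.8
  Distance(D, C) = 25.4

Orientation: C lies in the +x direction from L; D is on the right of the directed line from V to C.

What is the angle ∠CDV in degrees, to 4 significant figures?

92.06°

L is at the origin; L and C share the same y with |LC| = 42.4 and C in +x, so C = (42.4, 0). LV runs at 87.4° with |LV| = 16.0, so V = (0.7258, 15.98). D is determined by |VD| = 35.8 and |DC| = 25.4 together: it lies at the intersection of circle(V, 35.8) and circle(C, 25.4). With |VC| = 44.63, the foot of the radical line on VC is 29.45 from V and the perpendicular offset is √(35.8² − 29.45²) = 20.36. Taking the right-of-VC solution: D = (20.93, -13.57).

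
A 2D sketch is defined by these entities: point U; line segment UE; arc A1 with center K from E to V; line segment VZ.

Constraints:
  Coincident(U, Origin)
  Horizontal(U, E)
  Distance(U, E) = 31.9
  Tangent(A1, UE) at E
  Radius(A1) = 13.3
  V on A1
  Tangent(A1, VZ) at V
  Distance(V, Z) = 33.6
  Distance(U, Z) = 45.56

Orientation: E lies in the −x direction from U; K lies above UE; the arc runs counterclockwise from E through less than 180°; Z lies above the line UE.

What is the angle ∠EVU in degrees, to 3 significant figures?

111°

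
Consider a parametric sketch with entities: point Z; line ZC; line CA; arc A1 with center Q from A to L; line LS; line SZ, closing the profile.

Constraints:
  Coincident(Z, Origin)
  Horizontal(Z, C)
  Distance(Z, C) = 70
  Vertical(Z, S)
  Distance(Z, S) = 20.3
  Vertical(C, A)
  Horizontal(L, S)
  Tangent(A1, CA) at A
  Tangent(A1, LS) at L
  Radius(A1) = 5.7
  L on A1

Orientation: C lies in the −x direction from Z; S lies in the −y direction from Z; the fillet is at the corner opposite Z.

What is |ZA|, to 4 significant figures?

71.51

The virtual corner opposite Z is at (-70.00, -20.30). Since A1 is tangent to CA there, QA ⟂ CA and the tangent condition forces QL to be normal to LS, with radius 5.7, so the center Q sits 5.7 in from both sides at Q = (-64.30, -14.60). That places the tangent points at A = (-70.00, -14.60) on CA and L = (-64.30, -20.30) on LS. Then |ZA| = |A − Z| = 71.51.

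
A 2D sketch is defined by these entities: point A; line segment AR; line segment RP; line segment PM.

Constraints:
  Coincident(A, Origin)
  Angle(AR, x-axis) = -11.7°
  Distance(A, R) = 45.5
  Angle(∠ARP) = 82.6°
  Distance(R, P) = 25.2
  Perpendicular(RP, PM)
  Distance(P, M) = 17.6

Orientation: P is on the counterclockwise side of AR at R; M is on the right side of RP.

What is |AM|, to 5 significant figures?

65.635

A is at the origin; AR runs at -11.7° with length 45.5, so R = 45.5·(cos -11.7°, sin -11.7°) = (44.555, -9.2268). ∠ARP = 82.6°, so RP runs at -11.7° + (180° − 82.6°) = 85.700° from the x-axis; with |RP| = 25.2, P = R + 25.2·(cos 85.700°, sin 85.700°) = (46.444, 15.902). RP is perpendicular to PM; with |PM| = 17.6 on the right of RP, M = P + 17.6·(0.99719, -0.074979) = (63.995, 14.583). Then |AM| = |M − A| = 65.635.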